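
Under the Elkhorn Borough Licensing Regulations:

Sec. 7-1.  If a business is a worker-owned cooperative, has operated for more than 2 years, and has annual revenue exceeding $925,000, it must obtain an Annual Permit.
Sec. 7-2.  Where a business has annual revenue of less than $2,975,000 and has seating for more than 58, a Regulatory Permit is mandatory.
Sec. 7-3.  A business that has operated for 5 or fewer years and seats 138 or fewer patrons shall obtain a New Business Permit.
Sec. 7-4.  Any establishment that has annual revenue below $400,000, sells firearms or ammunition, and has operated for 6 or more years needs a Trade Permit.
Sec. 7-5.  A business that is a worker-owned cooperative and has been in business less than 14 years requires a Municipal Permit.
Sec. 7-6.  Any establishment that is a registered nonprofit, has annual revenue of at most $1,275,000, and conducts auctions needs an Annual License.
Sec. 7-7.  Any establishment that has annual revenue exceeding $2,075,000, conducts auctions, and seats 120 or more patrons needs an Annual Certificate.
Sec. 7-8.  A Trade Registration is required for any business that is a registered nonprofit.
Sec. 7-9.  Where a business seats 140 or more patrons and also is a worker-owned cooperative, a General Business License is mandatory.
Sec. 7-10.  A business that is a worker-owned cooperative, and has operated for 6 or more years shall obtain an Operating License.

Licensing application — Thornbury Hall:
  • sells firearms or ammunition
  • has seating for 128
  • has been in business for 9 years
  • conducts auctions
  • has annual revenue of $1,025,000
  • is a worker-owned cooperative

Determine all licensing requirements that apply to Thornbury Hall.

Annual Permit, Municipal Permit, Operating License, Regulatory Permit

Sec. 7-1. is a worker-owned cooperative; years in business 9 > 2; revenue $1,025,000 > $925,000 → Annual Permit required.
Sec. 7-2. revenue $1,025,000 < $2,975,000; seating 128 > 58 → Regulatory Permit required.
Sec. 7-3. years in business 9 > 5; seating 128 ≤ 138 → New Business Permit not required.
Sec. 7-4. revenue $1,025,000 ≥ $400,000; sells firearms or ammunition; years in business 9 ≥ 6 → Trade Permit not required.
Sec. 7-5. is a worker-owned cooperative; years in business 9 < 14 → Municipal Permit required.
Sec. 7-6. is a worker-owned cooperative (not: is a registered nonprofit); revenue $1,025,000 ≤ $1,275,000; conducts auctions → Annual License not required.
Sec. 7-7. revenue $1,025,000 ≤ $2,075,000; conducts auctions; seating 128 ≥ 120 → Annual Certificate not required.
Sec. 7-8. is a worker-owned cooperative (not: is a registered nonprofit) → Trade Registration not required.
Sec. 7-9. seating 128 < 140; is a worker-owned cooperative → General Business License not required.
Sec. 7-10. is a worker-owned cooperative; years in business 9 ≥ 6 → Operating License required.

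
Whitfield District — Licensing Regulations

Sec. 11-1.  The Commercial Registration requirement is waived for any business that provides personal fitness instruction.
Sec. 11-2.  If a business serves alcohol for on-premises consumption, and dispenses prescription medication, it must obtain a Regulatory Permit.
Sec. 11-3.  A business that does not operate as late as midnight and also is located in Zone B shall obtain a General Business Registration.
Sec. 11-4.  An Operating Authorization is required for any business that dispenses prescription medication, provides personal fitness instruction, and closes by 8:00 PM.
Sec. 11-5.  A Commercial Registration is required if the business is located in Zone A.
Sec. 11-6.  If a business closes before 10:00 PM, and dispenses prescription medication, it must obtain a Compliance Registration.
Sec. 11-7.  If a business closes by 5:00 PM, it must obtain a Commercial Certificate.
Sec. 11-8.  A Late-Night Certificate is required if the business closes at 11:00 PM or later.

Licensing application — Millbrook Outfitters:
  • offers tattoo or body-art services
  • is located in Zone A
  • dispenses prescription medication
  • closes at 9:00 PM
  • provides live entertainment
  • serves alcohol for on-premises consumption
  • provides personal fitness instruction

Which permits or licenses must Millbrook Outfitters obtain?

Compliance Registration, Regulatory Permit

Sec. 11-1. provides personal fitness instruction → exempt from Commercial Registration.
Sec. 11-2. serves alcohol for on-premises consumption; dispenses prescription medication → Regulatory Permit required.
Sec. 11-3. closes 9:00 PM, at/before midnight; is located in Zone A (not: is located in Zone B) → General Business Registration not required.
Sec. 11-4. dispenses prescription medication; provides personal fitness instruction; closes 9:00 PM, after 8:00 PM → Operating Authorization not required.
Sec. 11-5. is located in Zone A → Commercial Registration required.
Sec. 11-6. closes 9:00 PM, at/before 10:00 PM; dispenses prescription medication → Compliance Registration required.
Sec. 11-7. closes 9:00 PM, after 5:00 PM → Commercial Certificate not required.
Sec. 11-8. closes 9:00 PM, at/before 11:00 PM → Late-Night Certificate not required.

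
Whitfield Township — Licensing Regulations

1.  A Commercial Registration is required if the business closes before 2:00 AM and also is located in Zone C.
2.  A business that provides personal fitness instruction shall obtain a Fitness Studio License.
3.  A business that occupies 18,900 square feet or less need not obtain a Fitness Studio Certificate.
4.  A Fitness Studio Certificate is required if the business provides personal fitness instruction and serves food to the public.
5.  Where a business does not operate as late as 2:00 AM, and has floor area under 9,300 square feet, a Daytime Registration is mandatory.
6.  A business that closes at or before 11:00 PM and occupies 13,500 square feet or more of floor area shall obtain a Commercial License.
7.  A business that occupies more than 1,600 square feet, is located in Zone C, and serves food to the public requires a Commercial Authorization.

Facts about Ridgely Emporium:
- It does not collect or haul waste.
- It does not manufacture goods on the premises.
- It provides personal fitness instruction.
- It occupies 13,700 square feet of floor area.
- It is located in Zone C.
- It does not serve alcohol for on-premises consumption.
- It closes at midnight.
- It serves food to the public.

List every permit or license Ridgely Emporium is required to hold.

1. closes midnight, at/before 2:00 AM; is located in Zone C → Commercial Registration required.
2. provides personal fitness instruction → Fitness Studio License required.
3. floor area 13,700 square feet ≤ 18,900 square feet → exempt from Fitness Studio Certificate.
4. provides personal fitness instruction; serves food to the public → Fitness Studio Certificate required.
5. closes midnight, at/before 2:00 AM; floor area 13,700 square feet ≥ 9,300 square feet → Daytime Registration not required.
6. closes midnight, after 11:00 PM; floor area 13,700 square feet ≥ 13,500 square feet → Commercial License not required.
7. floor area 13,700 square feet > 1,600 square feet; is located in Zone C; serves food to the public → Commercial Authorization required.

Commercial Authorization, Commercial Registration, Fitness Studio License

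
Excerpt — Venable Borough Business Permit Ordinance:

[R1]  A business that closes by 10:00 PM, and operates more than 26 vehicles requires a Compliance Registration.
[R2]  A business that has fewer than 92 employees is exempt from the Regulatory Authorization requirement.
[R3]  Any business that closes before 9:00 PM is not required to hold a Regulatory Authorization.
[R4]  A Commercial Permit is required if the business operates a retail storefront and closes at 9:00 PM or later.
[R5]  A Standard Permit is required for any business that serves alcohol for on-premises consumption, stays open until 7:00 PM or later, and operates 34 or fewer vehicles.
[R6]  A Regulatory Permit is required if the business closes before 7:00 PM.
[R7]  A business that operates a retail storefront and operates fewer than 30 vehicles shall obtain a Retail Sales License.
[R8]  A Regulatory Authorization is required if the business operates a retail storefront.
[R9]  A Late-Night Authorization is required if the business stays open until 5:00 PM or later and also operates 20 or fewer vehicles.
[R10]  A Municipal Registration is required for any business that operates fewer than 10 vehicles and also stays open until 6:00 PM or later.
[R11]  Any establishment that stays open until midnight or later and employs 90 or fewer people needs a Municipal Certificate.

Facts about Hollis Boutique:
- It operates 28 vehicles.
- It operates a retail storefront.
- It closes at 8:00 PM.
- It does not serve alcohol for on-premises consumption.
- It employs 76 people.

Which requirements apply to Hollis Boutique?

Compliance Registration, Retail Sales License

[R1] closes 8:00 PM, at/before 10:00 PM; vehicles 28 > 26 → Compliance Registration required.
[R2] employees 76 < 92 → exempt from Regulatory Authorization.
[R3] closes 8:00 PM, at/before 9:00 PM → exempt from Regulatory Authorization.
[R4] operates a retail storefront; closes 8:00 PM, at/before 9:00 PM → Commercial Permit not required.
[R5] does not serve alcohol for on-premises consumption; closes 8:00 PM, after 7:00 PM; vehicles 28 ≤ 34 → Standard Permit not required.
[R6] closes 8:00 PM, after 7:00 PM → Regulatory Permit not required.
[R7] operates a retail storefront; vehicles 28 < 30 → Retail Sales License required.
[R8] operates a retail storefront → Regulatory Authorization required.
[R9] closes 8:00 PM, after 5:00 PM; vehicles 28 > 20 → Late-Night Authorization not required.
[R10] vehicles 28 ≥ 10; closes 8:00 PM, after 6:00 PM → Municipal Registration not required.
[R11] closes 8:00 PM, at/before midnight; employees 76 ≤ 90 → Municipal Certificate not required.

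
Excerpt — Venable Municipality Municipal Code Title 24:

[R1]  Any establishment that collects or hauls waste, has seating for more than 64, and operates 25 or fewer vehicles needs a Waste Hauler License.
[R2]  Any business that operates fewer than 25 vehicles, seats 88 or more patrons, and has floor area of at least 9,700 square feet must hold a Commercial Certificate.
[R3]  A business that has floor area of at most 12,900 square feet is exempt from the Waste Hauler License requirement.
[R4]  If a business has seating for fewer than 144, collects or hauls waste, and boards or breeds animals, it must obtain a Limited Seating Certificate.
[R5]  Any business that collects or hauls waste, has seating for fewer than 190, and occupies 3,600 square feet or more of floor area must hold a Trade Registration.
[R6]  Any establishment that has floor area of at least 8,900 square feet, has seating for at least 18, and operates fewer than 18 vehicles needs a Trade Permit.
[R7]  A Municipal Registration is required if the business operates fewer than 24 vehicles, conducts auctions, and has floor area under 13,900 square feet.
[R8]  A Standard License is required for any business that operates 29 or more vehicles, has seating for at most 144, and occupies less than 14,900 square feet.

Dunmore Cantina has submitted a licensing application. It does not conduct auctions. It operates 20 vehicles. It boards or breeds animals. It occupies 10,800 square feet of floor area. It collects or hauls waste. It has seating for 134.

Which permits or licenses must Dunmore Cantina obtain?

[R1] collects or hauls waste; seating 134 > 64; vehicles 20 ≤ 25 → Waste Hauler License required.
[R2] vehicles 20 < 25; seating 134 ≥ 88; floor area 10,800 square feet ≥ 9,700 square feet → Commercial Certificate required.
[R3] floor area 10,800 square feet ≤ 12,900 square feet → exempt from Waste Hauler License.
[R4] seating 134 < 144; collects or hauls waste; boards or breeds animals → Limited Seating Certificate required.
[R5] collects or hauls waste; seating 134 < 190; floor area 10,800 square feet ≥ 3,600 square feet → Trade Registration required.
[R6] floor area 10,800 square feet ≥ 8,900 square feet; seating 134 ≥ 18; vehicles 20 ≥ 18 → Trade Permit not required.
[R7] vehicles 20 < 24; does not conduct auctions; floor area 10,800 square feet < 13,900 square feet → Municipal Registration not required.
[R8] vehicles 20 < 29; seating 134 ≤ 144; floor area 10,800 square feet < 14,900 square feet → Standard License not required.

Commercial Certificate, Limited Seating Certificate, Trade Registration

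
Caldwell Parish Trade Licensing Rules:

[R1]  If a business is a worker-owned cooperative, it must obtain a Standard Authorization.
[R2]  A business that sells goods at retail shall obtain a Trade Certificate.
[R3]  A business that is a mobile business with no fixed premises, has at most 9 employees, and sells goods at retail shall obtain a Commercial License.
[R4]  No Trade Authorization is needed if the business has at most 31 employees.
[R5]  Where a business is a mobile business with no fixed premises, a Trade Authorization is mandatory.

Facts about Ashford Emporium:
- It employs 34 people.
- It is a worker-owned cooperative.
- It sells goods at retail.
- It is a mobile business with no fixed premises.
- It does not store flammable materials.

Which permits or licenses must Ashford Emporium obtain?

Standard Authorization, Trade Authorization, Trade Certificate

[R1] is a worker-owned cooperative → Standard Authorization required.
[R2] sells goods at retail → Trade Certificate required.
[R3] is a mobile business with no fixed premises; employees 34 > 9; sells goods at retail → Commercial License not required.
[R4] employees 34 > 31 → Trade Authorization exemption does not apply.
[R5] is a mobile business with no fixed premises → Trade Authorization required.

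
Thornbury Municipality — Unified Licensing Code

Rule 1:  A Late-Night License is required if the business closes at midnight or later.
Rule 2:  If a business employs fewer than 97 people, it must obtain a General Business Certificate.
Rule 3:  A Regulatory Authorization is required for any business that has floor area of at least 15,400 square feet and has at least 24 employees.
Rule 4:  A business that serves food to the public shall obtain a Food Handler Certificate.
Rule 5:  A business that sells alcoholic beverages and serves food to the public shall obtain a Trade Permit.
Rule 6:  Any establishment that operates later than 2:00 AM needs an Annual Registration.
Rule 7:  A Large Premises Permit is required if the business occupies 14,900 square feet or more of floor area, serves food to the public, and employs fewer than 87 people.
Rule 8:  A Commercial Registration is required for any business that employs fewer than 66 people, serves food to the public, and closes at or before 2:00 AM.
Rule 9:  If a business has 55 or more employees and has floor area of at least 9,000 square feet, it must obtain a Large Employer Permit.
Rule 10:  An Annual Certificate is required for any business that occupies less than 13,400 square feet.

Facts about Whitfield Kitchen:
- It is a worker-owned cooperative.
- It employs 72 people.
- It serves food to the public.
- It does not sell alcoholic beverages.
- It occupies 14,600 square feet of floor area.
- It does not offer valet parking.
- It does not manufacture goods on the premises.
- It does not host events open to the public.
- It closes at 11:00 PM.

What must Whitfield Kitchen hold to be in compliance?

Food Handler Certificate, General Business Certificate, Large Employer Permit

Rule 1: closes 11:00 PM, at/before midnight → Late-Night License not required.
Rule 2: employees 72 < 97 → General Business Certificate required.
Rule 3: floor area 14,600 square feet < 15,400 square feet; employees 72 ≥ 24 → Regulatory Authorization not required.
Rule 4: serves food to the public → Food Handler Certificate required.
Rule 5: does not sell alcoholic beverages; serves food to the public → Trade Permit not required.
Rule 6: closes 11:00 PM, at/before 2:00 AM → Annual Registration not required.
Rule 7: floor area 14,600 square feet < 14,900 square feet; serves food to the public; employees 72 < 87 → Large Premises Permit not required.
Rule 8: employees 72 ≥ 66; serves food to the public; closes 11:00 PM, at/before 2:00 AM → Commercial Registration not required.
Rule 9: employees 72 ≥ 55; floor area 14,600 square feet ≥ 9,000 square feet → Large Employer Permit required.
Rule 10: floor area 14,600 square feet ≥ 13,400 square feet → Annual Certificate not required.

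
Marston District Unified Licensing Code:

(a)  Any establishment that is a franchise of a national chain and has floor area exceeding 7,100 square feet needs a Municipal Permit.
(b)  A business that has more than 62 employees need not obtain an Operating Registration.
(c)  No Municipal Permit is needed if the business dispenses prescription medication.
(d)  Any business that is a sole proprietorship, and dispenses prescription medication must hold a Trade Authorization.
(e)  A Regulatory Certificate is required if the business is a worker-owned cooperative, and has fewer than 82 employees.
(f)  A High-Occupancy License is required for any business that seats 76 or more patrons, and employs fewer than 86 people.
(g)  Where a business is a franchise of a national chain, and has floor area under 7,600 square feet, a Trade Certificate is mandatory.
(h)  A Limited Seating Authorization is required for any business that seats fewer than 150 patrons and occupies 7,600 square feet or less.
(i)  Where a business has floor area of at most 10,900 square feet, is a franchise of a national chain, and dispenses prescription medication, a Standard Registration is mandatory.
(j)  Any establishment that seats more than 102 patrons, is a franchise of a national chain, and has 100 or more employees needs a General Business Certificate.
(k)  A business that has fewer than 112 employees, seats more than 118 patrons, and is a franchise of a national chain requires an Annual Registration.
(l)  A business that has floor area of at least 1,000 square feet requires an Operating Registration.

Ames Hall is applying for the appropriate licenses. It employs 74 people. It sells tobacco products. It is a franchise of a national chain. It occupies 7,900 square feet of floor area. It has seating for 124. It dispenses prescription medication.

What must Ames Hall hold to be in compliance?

Annual Registration, High-Occupancy License, Standard Registration

(a) is a franchise of a national chain; floor area 7,900 square feet > 7,100 square feet → Municipal Permit required.
(b) employees 74 > 62 → exempt from Operating Registration.
(c) dispenses prescription medication → exempt from Municipal Permit.
(d) is a franchise of a national chain (not: is a sole proprietorship); dispenses prescription medication → Trade Authorization not required.
(e) is a franchise of a national chain (not: is a worker-owned cooperative); employees 74 < 82 → Regulatory Certificate not required.
(f) seating 124 ≥ 76; employees 74 < 86 → High-Occupancy License required.
(g) is a franchise of a national chain; floor area 7,900 square feet ≥ 7,600 square feet → Trade Certificate not required.
(h) seating 124 < 150; floor area 7,900 square feet > 7,600 square feet → Limited Seating Authorization not required.
(i) floor area 7,900 square feet ≤ 10,900 square feet; is a franchise of a national chain; dispenses prescription medication → Standard Registration required.
(j) seating 124 > 102; is a franchise of a national chain; employees 74 < 100 → General Business Certificate not required.
(k) employees 74 < 112; seating 124 > 118; is a franchise of a national chain → Annual Registration required.
(l) floor area 7,900 square feet ≥ 1,000 square feet → Operating Registration required.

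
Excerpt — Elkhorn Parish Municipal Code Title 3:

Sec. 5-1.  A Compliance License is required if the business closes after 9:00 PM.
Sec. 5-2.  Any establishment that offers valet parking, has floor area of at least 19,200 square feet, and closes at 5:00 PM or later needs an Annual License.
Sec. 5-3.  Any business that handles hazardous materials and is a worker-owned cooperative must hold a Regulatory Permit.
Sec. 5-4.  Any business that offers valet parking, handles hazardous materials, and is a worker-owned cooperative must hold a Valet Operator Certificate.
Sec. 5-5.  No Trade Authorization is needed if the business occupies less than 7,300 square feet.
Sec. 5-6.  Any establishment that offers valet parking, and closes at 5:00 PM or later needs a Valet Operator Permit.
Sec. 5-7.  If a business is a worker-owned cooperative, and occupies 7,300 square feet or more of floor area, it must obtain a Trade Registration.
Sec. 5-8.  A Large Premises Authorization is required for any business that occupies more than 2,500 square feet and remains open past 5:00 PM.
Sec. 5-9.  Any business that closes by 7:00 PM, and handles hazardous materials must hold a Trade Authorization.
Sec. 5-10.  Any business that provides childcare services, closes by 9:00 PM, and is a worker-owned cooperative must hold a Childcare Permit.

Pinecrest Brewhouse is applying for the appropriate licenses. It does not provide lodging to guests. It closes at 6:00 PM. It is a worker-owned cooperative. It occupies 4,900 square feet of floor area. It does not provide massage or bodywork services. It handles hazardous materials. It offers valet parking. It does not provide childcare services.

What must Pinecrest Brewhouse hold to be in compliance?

Large Premises Authorization, Regulatory Permit, Valet Operator Certificate, Valet Operator Permit

Sec. 5-1. closes 6:00 PM, at/before 9:00 PM → Compliance License not required.
Sec. 5-2. offers valet parking; floor area 4,900 square feet < 19,200 square feet; closes 6:00 PM, after 5:00 PM → Annual License not required.
Sec. 5-3. handles hazardous materials; is a worker-owned cooperative → Regulatory Permit required.
Sec. 5-4. offers valet parking; handles hazardous materials; is a worker-owned cooperative → Valet Operator Certificate required.
Sec. 5-5. floor area 4,900 square feet < 7,300 square feet → exempt from Trade Authorization.
Sec. 5-6. offers valet parking; closes 6:00 PM, after 5:00 PM → Valet Operator Permit required.
Sec. 5-7. is a worker-owned cooperative; floor area 4,900 square feet < 7,300 square feet → Trade Registration not required.
Sec. 5-8. floor area 4,900 square feet > 2,500 square feet; closes 6:00 PM, after 5:00 PM → Large Premises Authorization required.
Sec. 5-9. closes 6:00 PM, at/before 7:00 PM; handles hazardous materials → Trade Authorization required.
Sec. 5-10. does not provide childcare services; closes 6:00 PM, at/before 9:00 PM; is a worker-owned cooperative → Childcare Permit not required.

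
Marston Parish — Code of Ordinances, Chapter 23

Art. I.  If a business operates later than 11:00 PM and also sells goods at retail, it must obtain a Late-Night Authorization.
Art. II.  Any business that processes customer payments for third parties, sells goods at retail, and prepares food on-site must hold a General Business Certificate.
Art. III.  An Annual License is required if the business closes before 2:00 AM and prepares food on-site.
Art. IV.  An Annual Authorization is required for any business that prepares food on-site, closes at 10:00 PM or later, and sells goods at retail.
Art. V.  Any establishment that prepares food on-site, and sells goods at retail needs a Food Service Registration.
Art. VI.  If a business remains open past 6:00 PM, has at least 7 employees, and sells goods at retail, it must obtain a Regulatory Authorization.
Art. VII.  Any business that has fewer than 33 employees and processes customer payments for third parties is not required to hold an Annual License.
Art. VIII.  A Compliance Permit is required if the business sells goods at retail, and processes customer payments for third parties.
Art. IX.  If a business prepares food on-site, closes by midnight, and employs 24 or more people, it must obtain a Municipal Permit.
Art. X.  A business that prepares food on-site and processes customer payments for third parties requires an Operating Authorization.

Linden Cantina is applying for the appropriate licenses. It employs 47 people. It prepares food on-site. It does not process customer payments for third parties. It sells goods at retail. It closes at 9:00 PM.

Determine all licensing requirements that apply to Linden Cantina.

Art. I. closes 9:00 PM, at/before 11:00 PM; sells goods at retail → Late-Night Authorization not required.
Art. II. does not process customer payments for third parties; sells goods at retail; prepares food on-site → General Business Certificate not required.
Art. III. closes 9:00 PM, at/before 2:00 AM; prepares food on-site → Annual License required.
Art. IV. prepares food on-site; closes 9:00 PM, at/before 10:00 PM; sells goods at retail → Annual Authorization not required.
Art. V. prepares food on-site; sells goods at retail → Food Service Registration required.
Art. VI. closes 9:00 PM, after 6:00 PM; employees 47 ≥ 7; sells goods at retail → Regulatory Authorization required.
Art. VII. employees 47 ≥ 33; does not process customer payments for third parties → Annual License exemption does not apply.
Art. VIII. sells goods at retail; does not process customer payments for third parties → Compliance Permit not required.
Art. IX. prepares food on-site; closes 9:00 PM, at/before midnight; employees 47 ≥ 24 → Municipal Permit required.
Art. X. prepares food on-site; does not process customer payments for third parties → Operating Authorization not required.

Annual License, Food Service Registration, Municipal Permit, Regulatory Authorization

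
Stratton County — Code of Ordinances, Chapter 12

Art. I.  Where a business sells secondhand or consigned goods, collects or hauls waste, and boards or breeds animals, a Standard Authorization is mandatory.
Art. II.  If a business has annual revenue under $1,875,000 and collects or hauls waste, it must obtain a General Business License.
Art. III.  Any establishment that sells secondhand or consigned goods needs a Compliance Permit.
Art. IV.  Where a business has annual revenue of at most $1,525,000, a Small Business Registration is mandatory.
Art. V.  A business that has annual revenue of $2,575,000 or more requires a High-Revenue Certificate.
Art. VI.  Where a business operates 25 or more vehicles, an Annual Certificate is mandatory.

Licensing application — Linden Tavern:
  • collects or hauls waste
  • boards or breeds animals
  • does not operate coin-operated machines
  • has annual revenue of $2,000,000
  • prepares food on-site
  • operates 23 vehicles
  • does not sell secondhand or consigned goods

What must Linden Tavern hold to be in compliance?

Art. I. does not sell secondhand or consigned goods; collects or hauls waste; boards or breeds animals → Standard Authorization not required.
Art. II. revenue $2,000,000 ≥ $1,875,000; collects or hauls waste → General Business License not required.
Art. III. does not sell secondhand or consigned goods → Compliance Permit not required.
Art. IV. revenue $2,000,000 > $1,525,000 → Small Business Registration not required.
Art. V. revenue $2,000,000 < $2,575,000 → High-Revenue Certificate not required.
Art. VI. vehicles 23 < 25 → Annual Certificate not required.

None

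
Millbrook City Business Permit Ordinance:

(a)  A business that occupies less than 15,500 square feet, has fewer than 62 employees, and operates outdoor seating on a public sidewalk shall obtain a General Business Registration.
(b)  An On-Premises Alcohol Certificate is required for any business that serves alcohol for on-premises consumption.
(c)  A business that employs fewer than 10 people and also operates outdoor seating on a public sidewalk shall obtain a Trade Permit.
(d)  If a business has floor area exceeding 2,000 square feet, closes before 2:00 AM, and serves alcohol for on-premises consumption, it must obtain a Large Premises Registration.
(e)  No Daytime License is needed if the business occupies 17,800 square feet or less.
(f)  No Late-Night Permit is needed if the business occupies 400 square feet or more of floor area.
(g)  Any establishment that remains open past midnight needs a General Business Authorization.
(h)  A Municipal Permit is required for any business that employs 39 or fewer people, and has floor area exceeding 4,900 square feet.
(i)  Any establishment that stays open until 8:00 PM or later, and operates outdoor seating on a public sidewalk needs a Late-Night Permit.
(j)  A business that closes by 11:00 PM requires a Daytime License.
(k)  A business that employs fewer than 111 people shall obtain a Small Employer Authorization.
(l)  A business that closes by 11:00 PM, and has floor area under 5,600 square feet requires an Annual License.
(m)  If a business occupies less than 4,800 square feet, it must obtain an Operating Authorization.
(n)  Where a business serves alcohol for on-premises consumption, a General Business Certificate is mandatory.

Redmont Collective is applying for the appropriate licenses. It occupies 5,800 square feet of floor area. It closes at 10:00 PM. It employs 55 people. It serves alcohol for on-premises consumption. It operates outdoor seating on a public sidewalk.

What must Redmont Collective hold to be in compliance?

General Business Certificate, General Business Registration, Large Premises Registration, On-Premises Alcohol Certificate, Small Employer Authorization

(a) floor area 5,800 square feet < 15,500 square feet; employees 55 < 62; operates outdoor seating on a public sidewalk → General Business Registration required.
(b) serves alcohol for on-premises consumption → On-Premises Alcohol Certificate required.
(c) employees 55 ≥ 10; operates outdoor seating on a public sidewalk → Trade Permit not required.
(d) floor area 5,800 square feet > 2,000 square feet; closes 10:00 PM, at/before 2:00 AM; serves alcohol for on-premises consumption → Large Premises Registration required.
(e) floor area 5,800 square feet ≤ 17,800 square feet → exempt from Daytime License.
(f) floor area 5,800 square feet ≥ 400 square feet → exempt from Late-Night Permit.
(g) closes 10:00 PM, at/before midnight → General Business Authorization not required.
(h) employees 55 > 39; floor area 5,800 square feet > 4,900 square feet → Municipal Permit not required.
(i) closes 10:00 PM, after 8:00 PM; operates outdoor seating on a public sidewalk → Late-Night Permit required.
(j) closes 10:00 PM, at/before 11:00 PM → Daytime License required.
(k) employees 55 < 111 → Small Employer Authorization required.
(l) closes 10:00 PM, at/before 11:00 PM; floor area 5,800 square feet ≥ 5,600 square feet → Annual License not required.
(m) floor area 5,800 square feet ≥ 4,800 square feet → Operating Authorization not required.
(n) serves alcohol for on-premises consumption → General Business Certificate required.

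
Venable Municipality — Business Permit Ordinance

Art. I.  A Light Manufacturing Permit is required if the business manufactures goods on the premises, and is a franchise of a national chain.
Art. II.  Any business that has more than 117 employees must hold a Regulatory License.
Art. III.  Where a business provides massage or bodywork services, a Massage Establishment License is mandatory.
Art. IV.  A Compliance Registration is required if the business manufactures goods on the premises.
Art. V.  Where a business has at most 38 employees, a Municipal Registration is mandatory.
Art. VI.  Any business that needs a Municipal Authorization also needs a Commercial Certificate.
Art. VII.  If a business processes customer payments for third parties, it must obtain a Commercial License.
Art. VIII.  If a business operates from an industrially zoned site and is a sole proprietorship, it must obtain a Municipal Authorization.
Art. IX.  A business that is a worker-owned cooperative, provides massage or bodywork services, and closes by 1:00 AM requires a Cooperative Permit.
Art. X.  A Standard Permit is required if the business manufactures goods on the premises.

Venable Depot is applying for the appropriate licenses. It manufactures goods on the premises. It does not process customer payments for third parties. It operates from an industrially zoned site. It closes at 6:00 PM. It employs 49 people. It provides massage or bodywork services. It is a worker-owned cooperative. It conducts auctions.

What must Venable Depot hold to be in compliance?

Art. I. manufactures goods on the premises; is a worker-owned cooperative (not: is a franchise of a national chain) → Light Manufacturing Permit not required.
Art. II. employees 49 ≤ 117 → Regulatory License not required.
Art. III. provides massage or bodywork services → Massage Establishment License required.
Art. IV. manufactures goods on the premises → Compliance Registration required.
Art. V. employees 49 > 38 → Municipal Registration not required.
Art. VI. Municipal Authorization is not required → no effect.
Art. VII. does not process customer payments for third parties → Commercial License not required.
Art. VIII. operates from an industrially zoned site; is a worker-owned cooperative (not: is a sole proprietorship) → Municipal Authorization not required.
Art. IX. is a worker-owned cooperative; provides massage or bodywork services; closes 6:00 PM, at/before 1:00 AM → Cooperative Permit required.
Art. X. manufactures goods on the premises → Standard Permit required.

Compliance Registration, Cooperative Permit, Massage Establishment License, Standard Permit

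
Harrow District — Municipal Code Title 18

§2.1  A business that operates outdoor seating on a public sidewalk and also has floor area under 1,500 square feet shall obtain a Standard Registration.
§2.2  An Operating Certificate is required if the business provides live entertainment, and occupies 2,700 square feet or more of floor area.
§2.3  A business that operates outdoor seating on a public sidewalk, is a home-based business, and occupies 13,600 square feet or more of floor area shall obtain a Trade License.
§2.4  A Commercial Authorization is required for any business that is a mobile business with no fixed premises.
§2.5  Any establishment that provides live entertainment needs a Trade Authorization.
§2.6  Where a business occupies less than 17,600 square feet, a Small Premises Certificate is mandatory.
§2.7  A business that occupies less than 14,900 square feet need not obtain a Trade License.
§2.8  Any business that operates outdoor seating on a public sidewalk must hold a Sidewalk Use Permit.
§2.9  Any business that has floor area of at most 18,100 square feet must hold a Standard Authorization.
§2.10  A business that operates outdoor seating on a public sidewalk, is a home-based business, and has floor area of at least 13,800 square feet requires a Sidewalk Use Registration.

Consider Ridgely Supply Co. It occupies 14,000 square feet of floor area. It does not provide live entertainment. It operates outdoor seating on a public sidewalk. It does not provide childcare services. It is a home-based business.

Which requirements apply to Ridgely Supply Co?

Sidewalk Use Permit, Sidewalk Use Registration, Small Premises Certificate, Standard Authorization

§2.1 operates outdoor seating on a public sidewalk; floor area 14,000 square feet ≥ 1,500 square feet → Standard Registration not required.
§2.2 does not provide live entertainment; floor area 14,000 square feet ≥ 2,700 square feet → Operating Certificate not required.
§2.3 operates outdoor seating on a public sidewalk; is a home-based business; floor area 14,000 square feet ≥ 13,600 square feet → Trade License required.
§2.4 is a home-based business (not: is a mobile business with no fixed premises) → Commercial Authorization not required.
§2.5 does not provide live entertainment → Trade Authorization not required.
§2.6 floor area 14,000 square feet < 17,600 square feet → Small Premises Certificate required.
§2.7 floor area 14,000 square feet < 14,900 square feet → exempt from Trade License.
§2.8 operates outdoor seating on a public sidewalk → Sidewalk Use Permit required.
§2.9 floor area 14,000 square feet ≤ 18,100 square feet → Standard Authorization required.
§2.10 operates outdoor seating on a public sidewalk; is a home-based business; floor area 14,000 square feet ≥ 13,800 square feet → Sidewalk Use Registration required.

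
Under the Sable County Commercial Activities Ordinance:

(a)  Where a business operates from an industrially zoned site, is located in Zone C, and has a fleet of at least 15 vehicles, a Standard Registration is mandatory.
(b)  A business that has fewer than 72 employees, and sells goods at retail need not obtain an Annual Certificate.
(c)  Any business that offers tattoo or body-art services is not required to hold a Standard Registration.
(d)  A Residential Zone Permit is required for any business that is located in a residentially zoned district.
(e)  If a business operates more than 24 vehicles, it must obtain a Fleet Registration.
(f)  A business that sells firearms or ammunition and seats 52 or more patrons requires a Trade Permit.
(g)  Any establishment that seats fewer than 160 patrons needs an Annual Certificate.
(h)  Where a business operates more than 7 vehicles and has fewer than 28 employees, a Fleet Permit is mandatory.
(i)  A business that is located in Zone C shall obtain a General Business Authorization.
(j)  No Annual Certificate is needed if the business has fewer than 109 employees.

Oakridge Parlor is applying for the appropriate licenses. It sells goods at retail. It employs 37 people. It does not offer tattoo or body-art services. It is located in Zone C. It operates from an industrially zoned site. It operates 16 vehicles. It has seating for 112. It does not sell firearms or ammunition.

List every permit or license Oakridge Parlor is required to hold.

General Business Authorization, Standard Registration

(a) operates from an industrially zoned site; is located in Zone C; vehicles 16 ≥ 15 → Standard Registration required.
(b) employees 37 < 72; sells goods at retail → exempt from Annual Certificate.
(c) does not offer tattoo or body-art services → Standard Registration exemption does not apply.
(d) is located in Zone C (not: is located in a residentially zoned district) → Residential Zone Permit not required.
(e) vehicles 16 ≤ 24 → Fleet Registration not required.
(f) does not sell firearms or ammunition; seating 112 ≥ 52 → Trade Permit not required.
(g) seating 112 < 160 → Annual Certificate required.
(h) vehicles 16 > 7; employees 37 ≥ 28 → Fleet Permit not required.
(i) is located in Zone C → General Business Authorization required.
(j) employees 37 < 109 → exempt from Annual Certificate.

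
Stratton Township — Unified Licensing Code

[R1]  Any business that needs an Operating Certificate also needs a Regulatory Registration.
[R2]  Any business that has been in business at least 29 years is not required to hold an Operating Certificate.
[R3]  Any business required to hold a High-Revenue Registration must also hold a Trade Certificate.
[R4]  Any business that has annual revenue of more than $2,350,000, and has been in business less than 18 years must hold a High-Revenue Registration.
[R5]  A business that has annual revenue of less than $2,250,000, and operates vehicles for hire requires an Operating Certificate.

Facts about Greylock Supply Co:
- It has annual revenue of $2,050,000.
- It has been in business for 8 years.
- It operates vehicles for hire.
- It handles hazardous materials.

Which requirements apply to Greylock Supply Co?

[R1] Operating Certificate is required → Regulatory Registration also required.
[R2] years in business 8 < 29 → Operating Certificate exemption does not apply.
[R3] High-Revenue Registration is not required → no effect.
[R4] revenue $2,050,000 ≤ $2,350,000; years in business 8 < 18 → High-Revenue Registration not required.
[R5] revenue $2,050,000 < $2,250,000; operates vehicles for hire → Operating Certificate required.

Operating Certificate, Regulatory Registration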